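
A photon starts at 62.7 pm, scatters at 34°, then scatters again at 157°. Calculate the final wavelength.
67.7745 pm

Apply Compton shift twice:

First scattering at θ₁ = 34°:
Δλ₁ = λ_C(1 - cos(34°))
Δλ₁ = 2.4263 × 0.1710
Δλ₁ = 0.4148 pm

After first scattering:
λ₁ = 62.7 + 0.4148 = 63.1148 pm

Second scattering at θ₂ = 157°:
Δλ₂ = λ_C(1 - cos(157°))
Δλ₂ = 2.4263 × 1.9205
Δλ₂ = 4.6597 pm

Final wavelength:
λ₂ = 63.1148 + 4.6597 = 67.7745 pm

Total shift: Δλ_total = 0.4148 + 4.6597 = 5.0745 pm

(Intermediate values are shown rounded; full precision is carried through to the final answer.)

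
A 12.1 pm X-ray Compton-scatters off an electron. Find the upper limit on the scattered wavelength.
16.9526 pm (at θ = 180°)

The Compton shift is Δλ = λ_C(1 − cos θ).

Since cos θ ranges from −1 to 1, the factor (1 − cos θ) ranges from 0 to 2; the maximum shift occurs at θ = 180° (backscattering):
Δλ_max = 2λ_C = 2 × 2.4263 pm = 4.8526 pm

Maximum scattered wavelength:
λ'_max = λ₀ + Δλ_max = 12.1 + 4.8526 = 16.9526 pm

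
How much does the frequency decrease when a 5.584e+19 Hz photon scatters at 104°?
2.007e+19 Hz (decrease)

Convert frequency to wavelength (c = 299792458 m/s):
λ₀ = c/f₀ = 299792458/5.584e+19 = 5.3687761e-12 m = 5.3688 pm

Calculate Compton shift:
Δλ = λ_C(1 - cos(104°)) = 3.0133 pm

Final wavelength:
λ' = λ₀ + Δλ = 5.3688 + 3.0133 = 8.3821 pm

Final frequency:
f' = c/λ' = 299792458/8.3820639e-12 = 3.5765947e+19 Hz

Frequency shift (decrease):
Δf = f₀ - f' = 5.584e+19 - 3.5765947e+19 = 2.007e+19 Hz

(Intermediate values are shown rounded; full precision is carried through to the final answer.)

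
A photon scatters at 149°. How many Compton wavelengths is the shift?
1.8572 λ_C

The Compton shift formula is:
Δλ = λ_C(1 - cos θ)

Dividing both sides by λ_C:
Δλ/λ_C = 1 - cos θ

For θ = 149°:
Δλ/λ_C = 1 - cos(149°)
Δλ/λ_C = 1 - -0.8572
Δλ/λ_C = 1.8572

This means the shift is 1.8572 × λ_C = 4.5061 pm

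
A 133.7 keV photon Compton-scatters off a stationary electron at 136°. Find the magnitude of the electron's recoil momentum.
1.1225e-22 kg·m/s

The electron is initially at rest, so by conservation of momentum:
p⃗_e = p⃗₀ − p⃗'  (incident photon momentum minus scattered photon momentum)

Photon momentum magnitudes (p = h/λ = E/c):
λ₀ = hc/E₀ = 9.2733 pm → p₀ = h/λ₀ = 7.1453e-23 kg·m/s
Δλ = λ_C(1 − cos 136°) = 4.1717 pm
λ' = 13.4450 pm → p' = h/λ' = 4.9283e-23 kg·m/s

The scattered photon makes angle θ = 136° with the incident direction, so by the law of cosines:
|p⃗_e|² = p₀² + p'² − 2p₀p'cos θ
|p⃗_e|² = (7.1453e-23)² + (4.9283e-23)² − 2·7.1453e-23·4.9283e-23·cos(136°)
|p⃗_e| = 1.1225e-22 kg·m/s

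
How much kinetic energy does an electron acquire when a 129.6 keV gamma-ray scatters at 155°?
42.2378 keV

By energy conservation: K_e = E_initial - E_final

First find the scattered photon energy:
Initial wavelength: λ = hc/E = 9.5667 pm
Compton shift: Δλ = λ_C(1 - cos(155°)) = 4.6253 pm
Final wavelength: λ' = 9.5667 + 4.6253 = 14.1920 pm
Final photon energy: E' = hc/λ' = 87.3622 keV

Electron kinetic energy:
K_e = E - E' = 129.6000 - 87.3622 = 42.2378 keV

(Intermediate values are shown rounded; full precision is carried through to the final answer.)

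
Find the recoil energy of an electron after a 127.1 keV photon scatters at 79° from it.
21.2952 keV

By energy conservation: K_e = E_initial - E_final

First find the scattered photon energy:
Initial wavelength: λ = hc/E = 9.7549 pm
Compton shift: Δλ = λ_C(1 - cos(79°)) = 1.9633 pm
Final wavelength: λ' = 9.7549 + 1.9633 = 11.7182 pm
Final photon energy: E' = hc/λ' = 105.8048 keV

Electron kinetic energy:
K_e = E - E' = 127.1000 - 105.8048 = 21.2952 keV

(Intermediate values are shown rounded; full precision is carried through to the final answer.)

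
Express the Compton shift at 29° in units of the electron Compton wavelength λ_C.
0.1254 λ_C

The Compton shift formula is:
Δλ = λ_C(1 - cos θ)

Dividing both sides by λ_C:
Δλ/λ_C = 1 - cos θ

For θ = 29°:
Δλ/λ_C = 1 - cos(29°)
Δλ/λ_C = 1 - 0.8746
Δλ/λ_C = 0.1254

This means the shift is 0.1254 × λ_C = 0.3042 pm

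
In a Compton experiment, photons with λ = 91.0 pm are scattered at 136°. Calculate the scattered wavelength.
95.1717 pm

Using the Compton scattering formula:
λ' = λ + Δλ = λ + λ_C(1 - cos θ)

Given:
- Initial wavelength λ = 91.0 pm
- Scattering angle θ = 136°
- Compton wavelength λ_C ≈ 2.4263 pm

Calculate the shift:
Δλ = 2.4263 × (1 - cos(136°))
Δλ = 2.4263 × 1.7193
Δλ = 4.1717 pm

Final wavelength:
λ' = 91.0 + 4.1717 = 95.1717 pm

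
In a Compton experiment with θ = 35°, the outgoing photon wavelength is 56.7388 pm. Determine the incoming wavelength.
56.3000 pm

From λ' = λ + Δλ, we have λ = λ' - Δλ

First calculate the Compton shift:
Δλ = λ_C(1 - cos θ)
Δλ = 2.4263 × (1 - cos(35°))
Δλ = 2.4263 × 0.1808
Δλ = 0.4388 pm

Initial wavelength:
λ = λ' - Δλ
λ = 56.7388 - 0.4388
λ = 56.3000 pm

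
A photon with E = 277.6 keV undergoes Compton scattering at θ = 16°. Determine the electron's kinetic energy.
5.7216 keV

By energy conservation: K_e = E_initial - E_final

First find the scattered photon energy:
Initial wavelength: λ = hc/E = 4.4663 pm
Compton shift: Δλ = λ_C(1 - cos(16°)) = 0.0940 pm
Final wavelength: λ' = 4.4663 + 0.0940 = 4.5603 pm
Final photon energy: E' = hc/λ' = 271.8784 keV

Electron kinetic energy:
K_e = E - E' = 277.6000 - 271.8784 = 5.7216 keV

(Intermediate values are shown rounded; full precision is carried through to the final answer.)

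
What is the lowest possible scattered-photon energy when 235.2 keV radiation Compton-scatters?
122.4649 keV (at θ = 180°)

The scattered photon has minimum energy when its wavelength is maximum, i.e., when the Compton shift Δλ = λ_C(1 − cos θ) is maximum. This occurs at θ = 180° (backscattering), giving Δλ_max = 2λ_C = 4.8526 pm.

Initial wavelength: λ₀ = hc/E₀ = 5.2714 pm
Maximum final wavelength: λ'_max = λ₀ + 2λ_C = 5.2714 + 4.8526 = 10.1241 pm
Minimum final energy: E'_min = hc/λ'_max = 122.4649 keV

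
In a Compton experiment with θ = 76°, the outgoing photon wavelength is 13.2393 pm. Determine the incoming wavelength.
11.4000 pm

From λ' = λ + Δλ, we have λ = λ' - Δλ

First calculate the Compton shift:
Δλ = λ_C(1 - cos θ)
Δλ = 2.4263 × (1 - cos(76°))
Δλ = 2.4263 × 0.7581
Δλ = 1.8393 pm

Initial wavelength:
λ = λ' - Δλ
λ = 13.2393 - 1.8393
λ = 11.4000 pm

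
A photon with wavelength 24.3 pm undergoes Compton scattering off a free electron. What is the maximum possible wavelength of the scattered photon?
29.1526 pm (at θ = 180°)

The Compton shift is Δλ = λ_C(1 − cos θ).

Since cos θ ranges from −1 to 1, the factor (1 − cos θ) ranges from 0 to 2; the maximum shift occurs at θ = 180° (backscattering):
Δλ_max = 2λ_C = 2 × 2.4263 pm = 4.8526 pm

Maximum scattered wavelength:
λ'_max = λ₀ + Δλ_max = 24.3 + 4.8526 = 29.1526 pm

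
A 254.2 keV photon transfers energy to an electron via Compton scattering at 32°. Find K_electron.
17.8645 keV

By energy conservation: K_e = E_initial - E_final

First find the scattered photon energy:
Initial wavelength: λ = hc/E = 4.8774 pm
Compton shift: Δλ = λ_C(1 - cos(32°)) = 0.3687 pm
Final wavelength: λ' = 4.8774 + 0.3687 = 5.2461 pm
Final photon energy: E' = hc/λ' = 236.3355 keV

Electron kinetic energy:
K_e = E - E' = 254.2000 - 236.3355 = 17.8645 keV

(Intermediate values are shown rounded; full precision is carried through to the final answer.)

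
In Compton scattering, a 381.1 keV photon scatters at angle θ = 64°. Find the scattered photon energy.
268.5960 keV

First convert energy to wavelength:
λ = hc/E, with hc ≈ 1239.842 keV·pm (i.e. 1239.842 eV·nm)

For E = 381.1 keV = 381100 eV:
λ = 1239.842 keV·pm / 381.1 keV
λ = 3.2533 pm

Calculate the Compton shift:
Δλ = λ_C(1 - cos(64°)) = 2.4263 × 0.5616
Δλ = 1.3627 pm

Final wavelength:
λ' = 3.2533 + 1.3627 = 4.6160 pm

Final energy:
E' = hc/λ' = 1239.842 / 4.6160 = 268.5960 keV

(Intermediate values are shown rounded; full precision is carried through to the final answer.)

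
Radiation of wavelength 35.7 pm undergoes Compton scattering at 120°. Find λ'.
39.3395 pm

Using the Compton formula: λ' = λ + λ_C(1 − cos θ)

For θ = 120°, cos θ = -1/2 (exact) = -0.5000, so:
1 − cos 120° = 1 − (-1/2) = 1.5000

Δλ = λ_C × 1.5000 = 2.4263 × 1.5000 = 3.6395 pm

λ' = 35.7 + 3.6395 = 39.3395 pm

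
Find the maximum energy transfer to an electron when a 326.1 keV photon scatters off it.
182.8427 keV

Maximum energy transfer occurs at θ = 180° (backscattering).

Initial photon: E₀ = 326.1 keV → λ₀ = 3.8020 pm

Maximum Compton shift (at 180°):
Δλ_max = 2λ_C = 2 × 2.4263 = 4.8526 pm

Final wavelength:
λ' = 3.8020 + 4.8526 = 8.6547 pm

Minimum photon energy (maximum energy to electron):
E'_min = hc/λ' = 143.2573 keV

Maximum electron kinetic energy:
K_max = E₀ - E'_min = 326.1000 - 143.2573 = 182.8427 keV

(Intermediate values are shown rounded; full precision is carried through to the final answer.)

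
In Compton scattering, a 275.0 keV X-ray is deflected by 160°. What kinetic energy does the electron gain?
140.4512 keV

By energy conservation: K_e = E_initial - E_final

First find the scattered photon energy:
Initial wavelength: λ = hc/E = 4.5085 pm
Compton shift: Δλ = λ_C(1 - cos(160°)) = 4.7063 pm
Final wavelength: λ' = 4.5085 + 4.7063 = 9.2148 pm
Final photon energy: E' = hc/λ' = 134.5488 keV

Electron kinetic energy:
K_e = E - E' = 275.0000 - 134.5488 = 140.4512 keV

(Intermediate values are shown rounded; full precision is carried through to the final answer.)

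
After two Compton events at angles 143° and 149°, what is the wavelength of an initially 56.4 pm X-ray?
65.2701 pm

Apply Compton shift twice:

First scattering at θ₁ = 143°:
Δλ₁ = λ_C(1 - cos(143°))
Δλ₁ = 2.4263 × 1.7986
Δλ₁ = 4.3640 pm

After first scattering:
λ₁ = 56.4 + 4.3640 = 60.7640 pm

Second scattering at θ₂ = 149°:
Δλ₂ = λ_C(1 - cos(149°))
Δλ₂ = 2.4263 × 1.8572
Δλ₂ = 4.5061 pm

Final wavelength:
λ₂ = 60.7640 + 4.5061 = 65.2701 pm

Total shift: Δλ_total = 4.3640 + 4.5061 = 8.8701 pm

(Intermediate values are shown rounded; full precision is carried through to the final answer.)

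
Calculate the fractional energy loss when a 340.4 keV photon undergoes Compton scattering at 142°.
0.5436 (or 54.36%)

Calculate initial and final photon energies:

Initial: E₀ = 340.4 keV → λ₀ = 3.6423 pm
Compton shift: Δλ = 4.3383 pm
Final wavelength: λ' = 7.9806 pm
Final energy: E' = 155.3574 keV

Fractional energy loss:
(E₀ - E')/E₀ = (340.4000 - 155.3574)/340.4000
= 185.0426/340.4000
= 0.5436
= 54.36%

(Intermediate values are shown rounded; full precision is carried through to the final answer.)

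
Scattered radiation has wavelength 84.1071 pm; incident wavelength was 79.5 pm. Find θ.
154.00°

First find the wavelength shift:
Δλ = λ' - λ = 84.1071 - 79.5 = 4.6071 pm

Using Δλ = λ_C(1 - cos θ), with λ_C = h/(m_e·c) ≈ 2.42631024 pm:
cos θ = 1 - Δλ/λ_C
cos θ = 1 - 4.6071/2.42631024
cos θ = -0.898809

θ = arccos(-0.898809)
θ = 154.00°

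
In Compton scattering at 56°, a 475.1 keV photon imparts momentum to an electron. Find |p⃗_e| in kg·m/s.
2.1392e-22 kg·m/s

The electron is initially at rest, so by conservation of momentum:
p⃗_e = p⃗₀ − p⃗'  (incident photon momentum minus scattered photon momentum)

Photon momentum magnitudes (p = h/λ = E/c):
λ₀ = hc/E₀ = 2.6096 pm → p₀ = h/λ₀ = 2.5391e-22 kg·m/s
Δλ = λ_C(1 − cos 56°) = 1.0695 pm
λ' = 3.6792 pm → p' = h/λ' = 1.8010e-22 kg·m/s

The scattered photon makes angle θ = 56° with the incident direction, so by the law of cosines:
|p⃗_e|² = p₀² + p'² − 2p₀p'cos θ
|p⃗_e|² = (2.5391e-22)² + (1.8010e-22)² − 2·2.5391e-22·1.8010e-22·cos(56°)
|p⃗_e| = 2.1392e-22 kg·m/s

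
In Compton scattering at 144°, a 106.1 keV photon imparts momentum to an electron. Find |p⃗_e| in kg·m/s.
9.3253e-23 kg·m/s

The electron is initially at rest, so by conservation of momentum:
p⃗_e = p⃗₀ − p⃗'  (incident photon momentum minus scattered photon momentum)

Photon momentum magnitudes (p = h/λ = E/c):
λ₀ = hc/E₀ = 11.6856 pm → p₀ = h/λ₀ = 5.6703e-23 kg·m/s
Δλ = λ_C(1 − cos 144°) = 4.3892 pm
λ' = 16.0748 pm → p' = h/λ' = 4.1220e-23 kg·m/s

The scattered photon makes angle θ = 144° with the incident direction, so by the law of cosines:
|p⃗_e|² = p₀² + p'² − 2p₀p'cos θ
|p⃗_e|² = (5.6703e-23)² + (4.1220e-23)² − 2·5.6703e-23·4.1220e-23·cos(144°)
|p⃗_e| = 9.3253e-23 kg·m/s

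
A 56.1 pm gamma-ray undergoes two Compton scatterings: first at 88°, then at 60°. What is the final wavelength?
59.6548 pm

Apply Compton shift twice:

First scattering at θ₁ = 88°:
Δλ₁ = λ_C(1 - cos(88°))
Δλ₁ = 2.4263 × 0.9651
Δλ₁ = 2.3416 pm

After first scattering:
λ₁ = 56.1 + 2.3416 = 58.4416 pm

Second scattering at θ₂ = 60°:
Δλ₂ = λ_C(1 - cos(60°))
Δλ₂ = 2.4263 × 0.5000
Δλ₂ = 1.2132 pm

Final wavelength:
λ₂ = 58.4416 + 1.2132 = 59.6548 pm

Total shift: Δλ_total = 2.3416 + 1.2132 = 3.5548 pm

(Intermediate values are shown rounded; full precision is carried through to the final answer.)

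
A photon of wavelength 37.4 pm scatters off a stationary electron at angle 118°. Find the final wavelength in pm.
40.9654 pm

Using the Compton scattering formula:
λ' = λ + Δλ = λ + λ_C(1 - cos θ)

Given:
- Initial wavelength λ = 37.4 pm
- Scattering angle θ = 118°
- Compton wavelength λ_C ≈ 2.4263 pm

Calculate the shift:
Δλ = 2.4263 × (1 - cos(118°))
Δλ = 2.4263 × 1.4695
Δλ = 3.5654 pm

Final wavelength:
λ' = 37.4 + 3.5654 = 40.9654 pm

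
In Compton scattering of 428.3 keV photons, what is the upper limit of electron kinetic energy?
268.2671 keV

Maximum energy transfer occurs at θ = 180° (backscattering).

Initial photon: E₀ = 428.3 keV → λ₀ = 2.8948 pm

Maximum Compton shift (at 180°):
Δλ_max = 2λ_C = 2 × 2.4263 = 4.8526 pm

Final wavelength:
λ' = 2.8948 + 4.8526 = 7.7474 pm

Minimum photon energy (maximum energy to electron):
E'_min = hc/λ' = 160.0329 keV

Maximum electron kinetic energy:
K_max = E₀ - E'_min = 428.3000 - 160.0329 = 268.2671 keV

(Intermediate values are shown rounded; full precision is carried through to the final answer.)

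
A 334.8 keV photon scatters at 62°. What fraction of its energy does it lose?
0.2579 (or 25.79%)

Calculate initial and final photon energies:

Initial: E₀ = 334.8 keV → λ₀ = 3.7032 pm
Compton shift: Δλ = 1.2872 pm
Final wavelength: λ' = 4.9905 pm
Final energy: E' = 248.4425 keV

Fractional energy loss:
(E₀ - E')/E₀ = (334.8000 - 248.4425)/334.8000
= 86.3575/334.8000
= 0.2579
= 25.79%

(Intermediate values are shown rounded; full precision is carried through to the final answer.)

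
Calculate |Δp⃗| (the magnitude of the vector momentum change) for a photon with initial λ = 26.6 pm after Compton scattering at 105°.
3.7522e-23 kg·m/s

Photon momentum magnitude is p = h/λ.

Initial momentum:
p₀ = h/λ = 6.6261e-34/2.6600e-11 = 2.4910e-23 kg·m/s

After scattering:
λ' = λ + Δλ = 26.6 + 3.0543 = 29.6543 pm
p' = h/λ' = 6.6261e-34/2.9654e-11 = 2.2344e-23 kg·m/s

Momentum is a vector; the scattered photon's direction makes angle θ = 105° with the incident direction. The magnitude of the vector change Δp⃗ = p⃗₀ − p⃗' is found from the law of cosines:
|Δp⃗|² = p₀² + p'² − 2p₀p'cos θ
|Δp⃗|² = (2.4910e-23)² + (2.2344e-23)² − 2·2.4910e-23·2.2344e-23·cos(105°)
|Δp⃗| = 3.7522e-23 kg·m/s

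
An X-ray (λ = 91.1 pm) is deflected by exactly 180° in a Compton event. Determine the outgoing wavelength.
95.9526 pm

Using the Compton formula: λ' = λ + λ_C(1 − cos θ)

For θ = 180°, cos θ = -1 (exact) = -1.0000, so:
1 − cos 180° = 1 − (-1) = 2.0000

Δλ = λ_C × 2.0000 = 2.4263 × 2.0000 = 4.8526 pm

λ' = 91.1 + 4.8526 = 95.9526 pm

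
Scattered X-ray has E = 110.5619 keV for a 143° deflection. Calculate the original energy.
180.9999 keV

Convert final energy to wavelength (hc ≈ 1239.842 keV·pm):
λ' = hc/E' = 1239.842 / 110.5619 = 11.2140 pm

Calculate the Compton shift:
Δλ = λ_C(1 - cos(143°))
Δλ = 2.4263 × (1 - cos(143°))
Δλ = 4.3640 pm

Initial wavelength:
λ = λ' - Δλ = 11.2140 - 4.3640 = 6.8500 pm

Initial energy:
E = hc/λ = 1239.842 / 6.8500 = 180.9999 keV

(Intermediate values are shown rounded; full precision is carried through to the final answer.)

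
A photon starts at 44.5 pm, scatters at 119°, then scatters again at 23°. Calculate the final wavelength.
48.2955 pm

Apply Compton shift twice:

First scattering at θ₁ = 119°:
Δλ₁ = λ_C(1 - cos(119°))
Δλ₁ = 2.4263 × 1.4848
Δλ₁ = 3.6026 pm

After first scattering:
λ₁ = 44.5 + 3.6026 = 48.1026 pm

Second scattering at θ₂ = 23°:
Δλ₂ = λ_C(1 - cos(23°))
Δλ₂ = 2.4263 × 0.0795
Δλ₂ = 0.1929 pm

Final wavelength:
λ₂ = 48.1026 + 0.1929 = 48.2955 pm

Total shift: Δλ_total = 3.6026 + 0.1929 = 3.7955 pm

(Intermediate values are shown rounded; full precision is carried through to the final answer.)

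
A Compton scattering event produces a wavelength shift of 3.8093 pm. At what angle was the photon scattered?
124.75°

From the Compton formula Δλ = λ_C(1 - cos θ), we can solve for θ:

cos θ = 1 - Δλ/λ_C

Given:
- Δλ = 3.8093 pm
- λ_C = h/(m_e·c) ≈ 2.42631024 pm

cos θ = 1 - 3.8093/2.42631024
cos θ = 1 - 1.569997
cos θ = -0.569997

θ = arccos(-0.569997)
θ = 124.75°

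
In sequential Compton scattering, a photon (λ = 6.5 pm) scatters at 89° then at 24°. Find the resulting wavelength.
9.0937 pm

Apply Compton shift twice:

First scattering at θ₁ = 89°:
Δλ₁ = λ_C(1 - cos(89°))
Δλ₁ = 2.4263 × 0.9825
Δλ₁ = 2.3840 pm

After first scattering:
λ₁ = 6.5 + 2.3840 = 8.8840 pm

Second scattering at θ₂ = 24°:
Δλ₂ = λ_C(1 - cos(24°))
Δλ₂ = 2.4263 × 0.0865
Δλ₂ = 0.2098 pm

Final wavelength:
λ₂ = 8.8840 + 0.2098 = 9.0937 pm

Total shift: Δλ_total = 2.3840 + 0.2098 = 2.5937 pm

(Intermediate values are shown rounded; full precision is carried through to the final answer.)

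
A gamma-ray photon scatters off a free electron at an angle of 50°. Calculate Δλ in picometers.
0.8667 pm

Using the Compton scattering formula:
Δλ = λ_C(1 - cos θ)

where λ_C = h/(m_e·c) ≈ 2.4263 pm is the Compton wavelength of an electron.

For θ = 50°:
cos(50°) = 0.6428
1 - cos(50°) = 0.3572

Δλ = 2.4263 × 0.3572
Δλ = 0.8667 pm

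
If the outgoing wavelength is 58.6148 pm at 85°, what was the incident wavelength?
56.4000 pm

From λ' = λ + Δλ, we have λ = λ' - Δλ

First calculate the Compton shift:
Δλ = λ_C(1 - cos θ)
Δλ = 2.4263 × (1 - cos(85°))
Δλ = 2.4263 × 0.9128
Δλ = 2.2148 pm

Initial wavelength:
λ = λ' - Δλ
λ = 58.6148 - 2.2148
λ = 56.4000 pm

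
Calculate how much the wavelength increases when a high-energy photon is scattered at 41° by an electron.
0.5952 pm

Using the Compton scattering formula:
Δλ = λ_C(1 - cos θ)

where λ_C = h/(m_e·c) ≈ 2.4263 pm is the Compton wavelength of an electron.

For θ = 41°:
cos(41°) = 0.7547
1 - cos(41°) = 0.2453

Δλ = 2.4263 × 0.2453
Δλ = 0.5952 pm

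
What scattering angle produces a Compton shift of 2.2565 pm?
85.99°

From the Compton formula Δλ = λ_C(1 - cos θ), we can solve for θ:

cos θ = 1 - Δλ/λ_C

Given:
- Δλ = 2.2565 pm
- λ_C = h/(m_e·c) ≈ 2.42631024 pm

cos θ = 1 - 2.2565/2.42631024
cos θ = 1 - 0.930013
cos θ = 0.069987

θ = arccos(0.069987)
θ = 85.99°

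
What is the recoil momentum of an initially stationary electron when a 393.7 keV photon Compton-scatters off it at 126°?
2.7683e-22 kg·m/s

The electron is initially at rest, so by conservation of momentum:
p⃗_e = p⃗₀ − p⃗'  (incident photon momentum minus scattered photon momentum)

Photon momentum magnitudes (p = h/λ = E/c):
λ₀ = hc/E₀ = 3.1492 pm → p₀ = h/λ₀ = 2.1040e-22 kg·m/s
Δλ = λ_C(1 − cos 126°) = 3.8525 pm
λ' = 7.0017 pm → p' = h/λ' = 9.4636e-23 kg·m/s

The scattered photon makes angle θ = 126° with the incident direction, so by the law of cosines:
|p⃗_e|² = p₀² + p'² − 2p₀p'cos θ
|p⃗_e|² = (2.1040e-22)² + (9.4636e-23)² − 2·2.1040e-22·9.4636e-23·cos(126°)
|p⃗_e| = 2.7683e-22 kg·m/s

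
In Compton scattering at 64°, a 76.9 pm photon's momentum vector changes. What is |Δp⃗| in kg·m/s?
9.0535e-24 kg·m/s

Photon momentum magnitude is p = h/λ.

Initial momentum:
p₀ = h/λ = 6.6261e-34/7.6900e-11 = 8.6165e-24 kg·m/s

After scattering:
λ' = λ + Δλ = 76.9 + 1.3627 = 78.2627 pm
p' = h/λ' = 6.6261e-34/7.8263e-11 = 8.4664e-24 kg·m/s

Momentum is a vector; the scattered photon's direction makes angle θ = 64° with the incident direction. The magnitude of the vector change Δp⃗ = p⃗₀ − p⃗' is found from the law of cosines:
|Δp⃗|² = p₀² + p'² − 2p₀p'cos θ
|Δp⃗|² = (8.6165e-24)² + (8.4664e-24)² − 2·8.6165e-24·8.4664e-24·cos(64°)
|Δp⃗| = 9.0535e-24 kg·m/s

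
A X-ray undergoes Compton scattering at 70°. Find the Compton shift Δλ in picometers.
1.5965 pm

Using the Compton scattering formula:
Δλ = λ_C(1 - cos θ)

where λ_C = h/(m_e·c) ≈ 2.4263 pm is the Compton wavelength of an electron.

For θ = 70°:
cos(70°) = 0.3420
1 - cos(70°) = 0.6580

Δλ = 2.4263 × 0.6580
Δλ = 1.5965 pm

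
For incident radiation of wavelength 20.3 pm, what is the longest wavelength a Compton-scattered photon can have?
25.1526 pm (at θ = 180°)

The Compton shift is Δλ = λ_C(1 − cos θ).

Since cos θ ranges from −1 to 1, the factor (1 − cos θ) ranges from 0 to 2; the maximum shift occurs at θ = 180° (backscattering):
Δλ_max = 2λ_C = 2 × 2.4263 pm = 4.8526 pm

Maximum scattered wavelength:
λ'_max = λ₀ + Δλ_max = 20.3 + 4.8526 = 25.1526 pm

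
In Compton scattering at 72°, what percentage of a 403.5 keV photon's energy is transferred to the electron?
0.3530 (or 35.30%)

Calculate initial and final photon energies:

Initial: E₀ = 403.5 keV → λ₀ = 3.0727 pm
Compton shift: Δλ = 1.6765 pm
Final wavelength: λ' = 4.7493 pm
Final energy: E' = 261.0602 keV

Fractional energy loss:
(E₀ - E')/E₀ = (403.5000 - 261.0602)/403.5000
= 142.4398/403.5000
= 0.3530
= 35.30%

(Intermediate values are shown rounded; full precision is carried through to the final answer.)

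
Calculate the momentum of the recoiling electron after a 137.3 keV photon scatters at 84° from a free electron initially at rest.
8.9304e-23 kg·m/s

The electron is initially at rest, so by conservation of momentum:
p⃗_e = p⃗₀ − p⃗'  (incident photon momentum minus scattered photon momentum)

Photon momentum magnitudes (p = h/λ = E/c):
λ₀ = hc/E₀ = 9.0302 pm → p₀ = h/λ₀ = 7.3377e-23 kg·m/s
Δλ = λ_C(1 − cos 84°) = 2.1727 pm
λ' = 11.2029 pm → p' = h/λ' = 5.9146e-23 kg·m/s

The scattered photon makes angle θ = 84° with the incident direction, so by the law of cosines:
|p⃗_e|² = p₀² + p'² − 2p₀p'cos θ
|p⃗_e|² = (7.3377e-23)² + (5.9146e-23)² − 2·7.3377e-23·5.9146e-23·cos(84°)
|p⃗_e| = 8.9304e-23 kg·m/s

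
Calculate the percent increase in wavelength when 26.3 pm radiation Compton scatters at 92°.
9.5475%

Calculate the Compton shift:
Δλ = λ_C(1 - cos(92°))
Δλ = 2.4263 × (1 - cos(92°))
Δλ = 2.4263 × 1.0349
Δλ = 2.5110 pm

Percentage change:
(Δλ/λ₀) × 100 = (2.5110/26.3) × 100
= 9.5475%

(Intermediate values are shown rounded; full precision is carried through to the final answer.)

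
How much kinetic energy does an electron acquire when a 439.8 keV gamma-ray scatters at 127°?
254.9036 keV

By energy conservation: K_e = E_initial - E_final

First find the scattered photon energy:
Initial wavelength: λ = hc/E = 2.8191 pm
Compton shift: Δλ = λ_C(1 - cos(127°)) = 3.8865 pm
Final wavelength: λ' = 2.8191 + 3.8865 = 6.7056 pm
Final photon energy: E' = hc/λ' = 184.8964 keV

Electron kinetic energy:
K_e = E - E' = 439.8000 - 184.8964 = 254.9036 keV

(Intermediate values are shown rounded; full precision is carried through to the final answer.)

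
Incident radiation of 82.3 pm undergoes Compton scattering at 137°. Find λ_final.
86.5008 pm

Using the Compton scattering formula:
λ' = λ + Δλ = λ + λ_C(1 - cos θ)

Given:
- Initial wavelength λ = 82.3 pm
- Scattering angle θ = 137°
- Compton wavelength λ_C ≈ 2.4263 pm

Calculate the shift:
Δλ = 2.4263 × (1 - cos(137°))
Δλ = 2.4263 × 1.7314
Δλ = 4.2008 pm

Final wavelength:
λ' = 82.3 + 4.2008 = 86.5008 pm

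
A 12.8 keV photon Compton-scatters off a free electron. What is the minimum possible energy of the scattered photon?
12.1893 keV (at θ = 180°)

The scattered photon has minimum energy when its wavelength is maximum, i.e., when the Compton shift Δλ = λ_C(1 − cos θ) is maximum. This occurs at θ = 180° (backscattering), giving Δλ_max = 2λ_C = 4.8526 pm.

Initial wavelength: λ₀ = hc/E₀ = 96.8627 pm
Maximum final wavelength: λ'_max = λ₀ + 2λ_C = 96.8627 + 4.8526 = 101.7153 pm
Minimum final energy: E'_min = hc/λ'_max = 12.1893 keV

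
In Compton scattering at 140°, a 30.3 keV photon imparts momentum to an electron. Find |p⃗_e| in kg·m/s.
2.8996e-23 kg·m/s

The electron is initially at rest, so by conservation of momentum:
p⃗_e = p⃗₀ − p⃗'  (incident photon momentum minus scattered photon momentum)

Photon momentum magnitudes (p = h/λ = E/c):
λ₀ = hc/E₀ = 40.9189 pm → p₀ = h/λ₀ = 1.6193e-23 kg·m/s
Δλ = λ_C(1 − cos 140°) = 4.2850 pm
λ' = 45.2038 pm → p' = h/λ' = 1.4658e-23 kg·m/s

The scattered photon makes angle θ = 140° with the incident direction, so by the law of cosines:
|p⃗_e|² = p₀² + p'² − 2p₀p'cos θ
|p⃗_e|² = (1.6193e-23)² + (1.4658e-23)² − 2·1.6193e-23·1.4658e-23·cos(140°)
|p⃗_e| = 2.8996e-23 kg·m/s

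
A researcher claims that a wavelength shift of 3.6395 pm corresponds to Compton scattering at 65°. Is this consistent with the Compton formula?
No, inconsistent

Calculate the expected shift for θ = 65°:

Δλ_expected = λ_C(1 - cos(65°))
Δλ_expected = 2.4263 × (1 - cos(65°))
Δλ_expected = 2.4263 × 0.5774
Δλ_expected = 1.4009 pm

Given shift: 3.6395 pm
Expected shift: 1.4009 pm
Difference: 2.2386 pm

The values do not match. The given shift corresponds to θ ≈ 120.0°, not 65°.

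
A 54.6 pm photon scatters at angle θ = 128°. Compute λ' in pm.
58.5201 pm

Using the Compton scattering formula:
λ' = λ + Δλ = λ + λ_C(1 - cos θ)

Given:
- Initial wavelength λ = 54.6 pm
- Scattering angle θ = 128°
- Compton wavelength λ_C ≈ 2.4263 pm

Calculate the shift:
Δλ = 2.4263 × (1 - cos(128°))
Δλ = 2.4263 × 1.6157
Δλ = 3.9201 pm

Final wavelength:
λ' = 54.6 + 3.9201 = 58.5201 pm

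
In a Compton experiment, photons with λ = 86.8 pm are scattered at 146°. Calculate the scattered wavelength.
91.2378 pm

Using the Compton scattering formula:
λ' = λ + Δλ = λ + λ_C(1 - cos θ)

Given:
- Initial wavelength λ = 86.8 pm
- Scattering angle θ = 146°
- Compton wavelength λ_C ≈ 2.4263 pm

Calculate the shift:
Δλ = 2.4263 × (1 - cos(146°))
Δλ = 2.4263 × 1.8290
Δλ = 4.4378 pm

Final wavelength:
λ' = 86.8 + 4.4378 = 91.2378 pm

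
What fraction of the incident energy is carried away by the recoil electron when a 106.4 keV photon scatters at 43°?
0.0530 (or 5.30%)

Calculate initial and final photon energies:

Initial: E₀ = 106.4 keV → λ₀ = 11.6527 pm
Compton shift: Δλ = 0.6518 pm
Final wavelength: λ' = 12.3045 pm
Final energy: E' = 100.7635 keV

Fractional energy loss:
(E₀ - E')/E₀ = (106.4000 - 100.7635)/106.4000
= 5.6365/106.4000
= 0.0530
= 5.30%

(Intermediate values are shown rounded; full precision is carried through to the final answer.)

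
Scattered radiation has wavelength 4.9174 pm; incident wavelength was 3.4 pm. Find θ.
68.00°

First find the wavelength shift:
Δλ = λ' - λ = 4.9174 - 3.4 = 1.5174 pm

Using Δλ = λ_C(1 - cos θ), with λ_C = h/(m_e·c) ≈ 2.42631024 pm:
cos θ = 1 - Δλ/λ_C
cos θ = 1 - 1.5174/2.42631024
cos θ = 0.374606

θ = arccos(0.374606)
θ = 68.00°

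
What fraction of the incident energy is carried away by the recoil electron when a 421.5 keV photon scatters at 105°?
0.5094 (or 50.94%)

Calculate initial and final photon energies:

Initial: E₀ = 421.5 keV → λ₀ = 2.9415 pm
Compton shift: Δλ = 3.0543 pm
Final wavelength: λ' = 5.9958 pm
Final energy: E' = 206.7856 keV

Fractional energy loss:
(E₀ - E')/E₀ = (421.5000 - 206.7856)/421.5000
= 214.7144/421.5000
= 0.5094
= 50.94%

(Intermediate values are shown rounded; full precision is carried through to the final answer.)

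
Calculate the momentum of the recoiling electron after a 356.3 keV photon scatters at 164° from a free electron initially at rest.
2.6865e-22 kg·m/s

The electron is initially at rest, so by conservation of momentum:
p⃗_e = p⃗₀ − p⃗'  (incident photon momentum minus scattered photon momentum)

Photon momentum magnitudes (p = h/λ = E/c):
λ₀ = hc/E₀ = 3.4798 pm → p₀ = h/λ₀ = 1.9042e-22 kg·m/s
Δλ = λ_C(1 − cos 164°) = 4.7586 pm
λ' = 8.2384 pm → p' = h/λ' = 8.0429e-23 kg·m/s

The scattered photon makes angle θ = 164° with the incident direction, so by the law of cosines:
|p⃗_e|² = p₀² + p'² − 2p₀p'cos θ
|p⃗_e|² = (1.9042e-22)² + (8.0429e-23)² − 2·1.9042e-22·8.0429e-23·cos(164°)
|p⃗_e| = 2.6865e-22 kg·m/s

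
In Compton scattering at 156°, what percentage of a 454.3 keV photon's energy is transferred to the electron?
0.6298 (or 62.98%)

Calculate initial and final photon energies:

Initial: E₀ = 454.3 keV → λ₀ = 2.7291 pm
Compton shift: Δλ = 4.6429 pm
Final wavelength: λ' = 7.3720 pm
Final energy: E' = 168.1830 keV

Fractional energy loss:
(E₀ - E')/E₀ = (454.3000 - 168.1830)/454.3000
= 286.1170/454.3000
= 0.6298
= 62.98%

(Intermediate values are shown rounded; full precision is carried through to the final answer.)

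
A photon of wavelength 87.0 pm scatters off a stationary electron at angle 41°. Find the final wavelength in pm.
87.5952 pm

Using the Compton scattering formula:
λ' = λ + Δλ = λ + λ_C(1 - cos θ)

Given:
- Initial wavelength λ = 87.0 pm
- Scattering angle θ = 41°
- Compton wavelength λ_C ≈ 2.4263 pm

Calculate the shift:
Δλ = 2.4263 × (1 - cos(41°))
Δλ = 2.4263 × 0.2453
Δλ = 0.5952 pm

Final wavelength:
λ' = 87.0 + 0.5952 = 87.5952 pm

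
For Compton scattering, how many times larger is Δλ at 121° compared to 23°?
121° produces the larger shift by a factor of 19.058

Calculate both shifts using Δλ = λ_C(1 - cos θ):

For θ₁ = 23°:
Δλ₁ = 2.4263 × (1 - cos(23°))
Δλ₁ = 2.4263 × 0.0795
Δλ₁ = 0.1929 pm

For θ₂ = 121°:
Δλ₂ = 2.4263 × (1 - cos(121°))
Δλ₂ = 2.4263 × 1.5150
Δλ₂ = 3.6760 pm

The 121° angle produces the larger shift.
Ratio: 3.6760/0.1929 = 19.058

(Intermediate values are shown rounded; full precision is carried through to the final answer.)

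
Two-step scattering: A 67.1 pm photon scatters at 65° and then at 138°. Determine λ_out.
72.7303 pm

Apply Compton shift twice:

First scattering at θ₁ = 65°:
Δλ₁ = λ_C(1 - cos(65°))
Δλ₁ = 2.4263 × 0.5774
Δλ₁ = 1.4009 pm

After first scattering:
λ₁ = 67.1 + 1.4009 = 68.5009 pm

Second scattering at θ₂ = 138°:
Δλ₂ = λ_C(1 - cos(138°))
Δλ₂ = 2.4263 × 1.7431
Δλ₂ = 4.2294 pm

Final wavelength:
λ₂ = 68.5009 + 4.2294 = 72.7303 pm

Total shift: Δλ_total = 1.4009 + 4.2294 = 5.6303 pm

(Intermediate values are shown rounded; full precision is carried through to the final answer.)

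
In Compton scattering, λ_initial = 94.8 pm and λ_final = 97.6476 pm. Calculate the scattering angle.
100.00°

First find the wavelength shift:
Δλ = λ' - λ = 97.6476 - 94.8 = 2.8476 pm

Using Δλ = λ_C(1 - cos θ), with λ_C = h/(m_e·c) ≈ 2.42631024 pm:
cos θ = 1 - Δλ/λ_C
cos θ = 1 - 2.8476/2.42631024
cos θ = -0.173634

θ = arccos(-0.173634)
θ = 100.00°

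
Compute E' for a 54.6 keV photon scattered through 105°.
48.1267 keV

First convert energy to wavelength:
λ = hc/E, with hc ≈ 1239.842 keV·pm (i.e. 1239.842 eV·nm)

For E = 54.6 keV = 54600 eV:
λ = 1239.842 keV·pm / 54.6 keV
λ = 22.7077 pm

Calculate the Compton shift:
Δλ = λ_C(1 - cos(105°)) = 2.4263 × 1.2588
Δλ = 3.0543 pm

Final wavelength:
λ' = 22.7077 + 3.0543 = 25.7620 pm

Final energy:
E' = hc/λ' = 1239.842 / 25.7620 = 48.1267 keV

(Intermediate values are shown rounded; full precision is carried through to the final answer.)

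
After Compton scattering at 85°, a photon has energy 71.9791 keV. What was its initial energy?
82.6001 keV

Convert final energy to wavelength (hc ≈ 1239.842 keV·pm):
λ' = hc/E' = 1239.842 / 71.9791 = 17.2250 pm

Calculate the Compton shift:
Δλ = λ_C(1 - cos(85°))
Δλ = 2.4263 × (1 - cos(85°))
Δλ = 2.2148 pm

Initial wavelength:
λ = λ' - Δλ = 17.2250 - 2.2148 = 15.0102 pm

Initial energy:
E = hc/λ = 1239.842 / 15.0102 = 82.6001 keV

(Intermediate values are shown rounded; full precision is carried through to the final answer.)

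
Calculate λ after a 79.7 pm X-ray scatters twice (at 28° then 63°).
81.3088 pm

Apply Compton shift twice:

First scattering at θ₁ = 28°:
Δλ₁ = λ_C(1 - cos(28°))
Δλ₁ = 2.4263 × 0.1171
Δλ₁ = 0.2840 pm

After first scattering:
λ₁ = 79.7 + 0.2840 = 79.9840 pm

Second scattering at θ₂ = 63°:
Δλ₂ = λ_C(1 - cos(63°))
Δλ₂ = 2.4263 × 0.5460
Δλ₂ = 1.3248 pm

Final wavelength:
λ₂ = 79.9840 + 1.3248 = 81.3088 pm

Total shift: Δλ_total = 0.2840 + 1.3248 = 1.6088 pm

(Intermediate values are shown rounded; full precision is carried through to the final answer.)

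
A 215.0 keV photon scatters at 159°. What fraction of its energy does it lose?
0.4486 (or 44.86%)

Calculate initial and final photon energies:

Initial: E₀ = 215.0 keV → λ₀ = 5.7667 pm
Compton shift: Δλ = 4.6915 pm
Final wavelength: λ' = 10.4582 pm
Final energy: E' = 118.5524 keV

Fractional energy loss:
(E₀ - E')/E₀ = (215.0000 - 118.5524)/215.0000
= 96.4476/215.0000
= 0.4486
= 44.86%

(Intermediate values are shown rounded; full precision is carried through to the final answer.)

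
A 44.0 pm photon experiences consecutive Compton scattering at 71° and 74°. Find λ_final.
47.3939 pm

Apply Compton shift twice:

First scattering at θ₁ = 71°:
Δλ₁ = λ_C(1 - cos(71°))
Δλ₁ = 2.4263 × 0.6744
Δλ₁ = 1.6364 pm

After first scattering:
λ₁ = 44.0 + 1.6364 = 45.6364 pm

Second scattering at θ₂ = 74°:
Δλ₂ = λ_C(1 - cos(74°))
Δλ₂ = 2.4263 × 0.7244
Δλ₂ = 1.7575 pm

Final wavelength:
λ₂ = 45.6364 + 1.7575 = 47.3939 pm

Total shift: Δλ_total = 1.6364 + 1.7575 = 3.3939 pm

(Intermediate values are shown rounded; full precision is carried through to the final answer.)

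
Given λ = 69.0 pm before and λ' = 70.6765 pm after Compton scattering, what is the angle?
72.00°

First find the wavelength shift:
Δλ = λ' - λ = 70.6765 - 69.0 = 1.6765 pm

Using Δλ = λ_C(1 - cos θ), with λ_C = h/(m_e·c) ≈ 2.42631024 pm:
cos θ = 1 - Δλ/λ_C
cos θ = 1 - 1.6765/2.42631024
cos θ = 0.309033

θ = arccos(0.309033)
θ = 72.00°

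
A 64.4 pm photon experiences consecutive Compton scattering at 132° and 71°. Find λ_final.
70.0862 pm

Apply Compton shift twice:

First scattering at θ₁ = 132°:
Δλ₁ = λ_C(1 - cos(132°))
Δλ₁ = 2.4263 × 1.6691
Δλ₁ = 4.0498 pm

After first scattering:
λ₁ = 64.4 + 4.0498 = 68.4498 pm

Second scattering at θ₂ = 71°:
Δλ₂ = λ_C(1 - cos(71°))
Δλ₂ = 2.4263 × 0.6744
Δλ₂ = 1.6364 pm

Final wavelength:
λ₂ = 68.4498 + 1.6364 = 70.0862 pm

Total shift: Δλ_total = 4.0498 + 1.6364 = 5.6862 pm

(Intermediate values are shown rounded; full precision is carried through to the final answer.)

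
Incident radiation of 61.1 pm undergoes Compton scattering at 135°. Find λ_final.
65.2420 pm

Using the Compton scattering formula:
λ' = λ + Δλ = λ + λ_C(1 - cos θ)

Given:
- Initial wavelength λ = 61.1 pm
- Scattering angle θ = 135°
- Compton wavelength λ_C ≈ 2.4263 pm

Calculate the shift:
Δλ = 2.4263 × (1 - cos(135°))
Δλ = 2.4263 × 1.7071
Δλ = 4.1420 pm

Final wavelength:
λ' = 61.1 + 4.1420 = 65.2420 pm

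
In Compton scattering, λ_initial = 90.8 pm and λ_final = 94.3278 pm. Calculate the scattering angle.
117.00°

First find the wavelength shift:
Δλ = λ' - λ = 94.3278 - 90.8 = 3.5278 pm

Using Δλ = λ_C(1 - cos θ), with λ_C = h/(m_e·c) ≈ 2.42631024 pm:
cos θ = 1 - Δλ/λ_C
cos θ = 1 - 3.5278/2.42631024
cos θ = -0.453977

θ = arccos(-0.453977)
θ = 117.00°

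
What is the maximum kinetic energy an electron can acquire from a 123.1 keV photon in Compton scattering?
40.0254 keV

Maximum energy transfer occurs at θ = 180° (backscattering).

Initial photon: E₀ = 123.1 keV → λ₀ = 10.0718 pm

Maximum Compton shift (at 180°):
Δλ_max = 2λ_C = 2 × 2.4263 = 4.8526 pm

Final wavelength:
λ' = 10.0718 + 4.8526 = 14.9244 pm

Minimum photon energy (maximum energy to electron):
E'_min = hc/λ' = 83.0746 keV

Maximum electron kinetic energy:
K_max = E₀ - E'_min = 123.1000 - 83.0746 = 40.0254 keV

(Intermediate values are shown rounded; full precision is carried through to the final answer.)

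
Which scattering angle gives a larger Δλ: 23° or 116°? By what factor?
116° produces the larger shift by a factor of 18.094

Calculate both shifts using Δλ = λ_C(1 - cos θ):

For θ₁ = 23°:
Δλ₁ = 2.4263 × (1 - cos(23°))
Δλ₁ = 2.4263 × 0.0795
Δλ₁ = 0.1929 pm

For θ₂ = 116°:
Δλ₂ = 2.4263 × (1 - cos(116°))
Δλ₂ = 2.4263 × 1.4384
Δλ₂ = 3.4899 pm

The 116° angle produces the larger shift.
Ratio: 3.4899/0.1929 = 18.094

(Intermediate values are shown rounded; full precision is carried through to the final answer.)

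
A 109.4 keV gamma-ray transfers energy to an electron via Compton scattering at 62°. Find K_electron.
11.1584 keV

By energy conservation: K_e = E_initial - E_final

First find the scattered photon energy:
Initial wavelength: λ = hc/E = 11.3331 pm
Compton shift: Δλ = λ_C(1 - cos(62°)) = 1.2872 pm
Final wavelength: λ' = 11.3331 + 1.2872 = 12.6203 pm
Final photon energy: E' = hc/λ' = 98.2416 keV

Electron kinetic energy:
K_e = E - E' = 109.4000 - 98.2416 = 11.1584 keV

(Intermediate values are shown rounded; full precision is carried through to the final answer.)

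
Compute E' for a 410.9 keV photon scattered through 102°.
208.4416 keV

First convert energy to wavelength:
λ = hc/E, with hc ≈ 1239.842 keV·pm (i.e. 1239.842 eV·nm)

For E = 410.9 keV = 410900 eV:
λ = 1239.842 keV·pm / 410.9 keV
λ = 3.0174 pm

Calculate the Compton shift:
Δλ = λ_C(1 - cos(102°)) = 2.4263 × 1.2079
Δλ = 2.9308 pm

Final wavelength:
λ' = 3.0174 + 2.9308 = 5.9481 pm

Final energy:
E' = hc/λ' = 1239.842 / 5.9481 = 208.4416 keV

(Intermediate values are shown rounded; full precision is carried through to the final answer.)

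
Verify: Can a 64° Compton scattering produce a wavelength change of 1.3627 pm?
Yes, consistent

Calculate the expected shift for θ = 64°:

Δλ_expected = λ_C(1 - cos(64°))
Δλ_expected = 2.4263 × (1 - cos(64°))
Δλ_expected = 2.4263 × 0.5616
Δλ_expected = 1.3627 pm

Given shift: 1.3627 pm
Expected shift: 1.3627 pm
Difference: 0.0000 pm

The values match. This is consistent with Compton scattering at the stated angle.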